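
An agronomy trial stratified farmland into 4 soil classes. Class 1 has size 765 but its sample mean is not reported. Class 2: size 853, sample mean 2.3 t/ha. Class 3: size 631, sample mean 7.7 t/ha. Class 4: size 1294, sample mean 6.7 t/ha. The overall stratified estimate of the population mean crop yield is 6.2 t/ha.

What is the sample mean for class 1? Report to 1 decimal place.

8.5

Σ Nₕx̄ₕ = N·μ, so 765·x̄_1 = 3543·6.2 − (853·2.3 + 631·7.7 + 1294·6.7).
= 21966.6 − 15490.4 = 6476.2.
x̄_1 = 6476.2 / 765 = 8.466... → 8.5.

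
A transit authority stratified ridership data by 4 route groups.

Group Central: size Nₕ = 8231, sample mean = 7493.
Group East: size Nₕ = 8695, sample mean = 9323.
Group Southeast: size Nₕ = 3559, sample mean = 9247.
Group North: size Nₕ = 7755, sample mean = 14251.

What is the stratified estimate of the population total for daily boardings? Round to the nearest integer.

286164946

Central: 8231·7493 = 61674883
East: 8695·9323 = 81063485
Southeast: 3559·9247 = 32910073
North: 7755·14251 = 110516505
τ̂ = Σ Nₕx̄ₕ = 286164946.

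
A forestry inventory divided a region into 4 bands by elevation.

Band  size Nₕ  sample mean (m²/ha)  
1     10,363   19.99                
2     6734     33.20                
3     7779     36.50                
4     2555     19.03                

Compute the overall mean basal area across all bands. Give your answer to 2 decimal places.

N = 10363 + 6734 + 7779 + 2555 = 27431.
Overall mean = Σ (Nₕ/N)·x̄ₕ — weight by population share, not a simple average.
Σ Nₕx̄ₕ = 10363·19.99 + 6734·33.20 + 7779·36.50 + 2555·19.03 = 207156.37 + 223568.8 + 283933.5 + 48621.65 = 763280.32.
Divide by N: 763280.32 / 27431 = 27.8255... → 27.83.

27.83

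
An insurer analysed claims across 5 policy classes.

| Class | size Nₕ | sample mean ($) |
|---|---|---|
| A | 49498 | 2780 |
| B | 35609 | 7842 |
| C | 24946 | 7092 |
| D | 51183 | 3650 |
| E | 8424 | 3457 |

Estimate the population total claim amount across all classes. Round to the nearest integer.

809706968

Population total = Σ Nₕ·x̄ₕ (each stratum's size times its mean).
49498·2780 + 35609·7842 + 24946·7092 + 51183·3650 + 8424·3457 = 137604440 + 279245778 + 176917032 + 186817950 + 29121768 = 809706968.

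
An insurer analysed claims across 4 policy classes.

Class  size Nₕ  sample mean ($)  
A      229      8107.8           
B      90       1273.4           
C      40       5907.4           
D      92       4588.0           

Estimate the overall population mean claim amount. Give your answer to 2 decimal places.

5830.79

N = 451; weights Wₕ = Nₕ/N = (0.5078, 0.1996, 0.0887, 0.2040).
x̄_st = Σ Wₕ·x̄ₕ = 0.5078·8107.8 + 0.1996·1273.4 + 0.0887·5907.4 + 0.2040·4588.0 ≈ 5830.7854...
→ 5830.79.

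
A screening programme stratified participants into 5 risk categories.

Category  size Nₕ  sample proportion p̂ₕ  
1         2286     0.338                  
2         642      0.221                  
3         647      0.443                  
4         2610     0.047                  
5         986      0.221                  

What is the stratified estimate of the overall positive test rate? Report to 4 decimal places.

N = 2286 + 642 + 647 + 2610 + 986 = 7171.
Overall proportion = Σ (Nₕ/N)·p̂ₕ.
Σ Nₕp̂ₕ = 772.668 + 141.882 + 286.621 + 122.67 + 217.906 = 1541.747.
1541.747 / 7171 = 0.214997... → 0.2150.

0.2150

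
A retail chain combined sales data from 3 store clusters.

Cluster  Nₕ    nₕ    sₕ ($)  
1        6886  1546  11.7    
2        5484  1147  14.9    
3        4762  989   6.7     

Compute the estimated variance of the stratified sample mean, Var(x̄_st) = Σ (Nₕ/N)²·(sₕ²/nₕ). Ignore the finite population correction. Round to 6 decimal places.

N = 17132; Wₕ = Nₕ/N.
cluster 1: (6886/17132)²·11.7²/1546 = 0.014304746
cluster 2: (5484/17132)²·14.9²/1147 = 0.019832976
cluster 3: (4762/17132)²·6.7²/989 = 0.003506840
Sum = 0.037644561 → 0.037645.

0.037645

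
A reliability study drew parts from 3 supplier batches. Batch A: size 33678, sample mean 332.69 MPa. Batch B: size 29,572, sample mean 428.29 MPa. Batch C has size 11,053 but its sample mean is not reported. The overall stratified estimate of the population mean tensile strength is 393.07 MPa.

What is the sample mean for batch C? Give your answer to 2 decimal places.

N = 33678 + 29572 + 11053 = 74303.
Overall total = μ·N = 393.07·74303 = 29206280.21.
Subtract the known strata: 33678·332.69 + 29572·428.29 = 23869725.7.
Remaining total for batch C: 29206280.21 − 23869725.7 = 5336554.51.
Divide by its size: 5336554.51 / 11053 = 482.8150... → 482.82.

482.82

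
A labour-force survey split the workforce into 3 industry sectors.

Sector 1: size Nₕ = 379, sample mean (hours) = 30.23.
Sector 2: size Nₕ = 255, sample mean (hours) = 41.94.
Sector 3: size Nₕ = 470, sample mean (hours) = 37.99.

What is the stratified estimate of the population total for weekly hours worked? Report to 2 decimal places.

40007.17

1: 379·30.23 = 11457.17
2: 255·41.94 = 10694.7
3: 470·37.99 = 17855.3
τ̂ = Σ Nₕx̄ₕ = 40007.17.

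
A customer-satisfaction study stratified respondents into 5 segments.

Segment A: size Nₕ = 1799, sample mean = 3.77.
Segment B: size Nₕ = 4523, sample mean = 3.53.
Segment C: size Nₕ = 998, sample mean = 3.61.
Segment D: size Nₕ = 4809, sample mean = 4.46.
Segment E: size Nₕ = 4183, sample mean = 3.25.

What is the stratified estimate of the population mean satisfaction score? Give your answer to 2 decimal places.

3.76

N = 16312; weights Wₕ = Nₕ/N = (0.1103, 0.2773, 0.0612, 0.2948, 0.2564).
x̄_st = Σ Wₕ·x̄ₕ = 0.1103·3.77 + 0.2773·3.53 + 0.0612·3.61 + 0.2948·4.46 + 0.2564·3.25 ≈ 3.7637...
→ 3.76.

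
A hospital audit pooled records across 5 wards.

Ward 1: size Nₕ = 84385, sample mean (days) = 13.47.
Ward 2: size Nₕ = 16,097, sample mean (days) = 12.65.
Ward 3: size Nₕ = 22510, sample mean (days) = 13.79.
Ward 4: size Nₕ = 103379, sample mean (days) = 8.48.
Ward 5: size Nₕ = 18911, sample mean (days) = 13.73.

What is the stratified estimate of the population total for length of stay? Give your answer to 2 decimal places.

1: 84385·13.47 = 1136665.95
2: 16097·12.65 = 203627.05
3: 22510·13.79 = 310412.9
4: 103379·8.48 = 876653.92
5: 18911·13.73 = 259648.03
τ̂ = Σ Nₕx̄ₕ = 2787007.85.

2787007.85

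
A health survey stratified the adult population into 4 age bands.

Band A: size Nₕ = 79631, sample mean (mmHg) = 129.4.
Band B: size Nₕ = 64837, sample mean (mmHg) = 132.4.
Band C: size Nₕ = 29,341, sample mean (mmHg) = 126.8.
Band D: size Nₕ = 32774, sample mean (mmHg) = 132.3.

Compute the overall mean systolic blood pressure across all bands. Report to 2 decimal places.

N = 79631 + 64837 + 29341 + 32774 = 206583.
Overall mean = Σ (Nₕ/N)·x̄ₕ — weight by population share, not a simple average.
Σ Nₕx̄ₕ = 79631·129.4 + 64837·132.4 + 29341·126.8 + 32774·132.3 = 10304251.4 + 8584418.8 + 3720438.8 + 4336000.2 = 26945109.2.
Divide by N: 26945109.2 / 206583 = 130.4324... → 130.43.

130.43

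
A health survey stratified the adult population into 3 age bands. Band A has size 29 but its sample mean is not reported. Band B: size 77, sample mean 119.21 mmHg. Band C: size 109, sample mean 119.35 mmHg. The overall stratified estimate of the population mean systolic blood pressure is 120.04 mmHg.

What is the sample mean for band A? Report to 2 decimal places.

124.84

N = 29 + 77 + 109 = 215.
Overall total = μ·N = 120.04·215 = 25808.6.
Subtract the known strata: 77·119.21 + 109·119.35 = 22188.32.
Remaining total for band A: 25808.6 − 22188.32 = 3620.28.
Divide by its size: 3620.28 / 29 = 124.8372... → 124.84.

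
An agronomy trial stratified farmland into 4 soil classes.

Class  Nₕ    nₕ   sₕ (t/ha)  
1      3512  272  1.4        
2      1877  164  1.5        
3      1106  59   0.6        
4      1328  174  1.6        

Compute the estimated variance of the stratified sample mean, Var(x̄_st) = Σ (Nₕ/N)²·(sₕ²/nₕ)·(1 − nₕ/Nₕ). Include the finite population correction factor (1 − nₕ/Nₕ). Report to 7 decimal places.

0.0025445

N = 7823. Term for each stratum: Wₕ²sₕ²/nₕ·(1−nₕ/Nₕ).
Var(x̄_st) = 0.0013398002 + 0.0007207981 + 0.0001154531 + 0.0003684240 = 0.0025444754 → 0.0025445.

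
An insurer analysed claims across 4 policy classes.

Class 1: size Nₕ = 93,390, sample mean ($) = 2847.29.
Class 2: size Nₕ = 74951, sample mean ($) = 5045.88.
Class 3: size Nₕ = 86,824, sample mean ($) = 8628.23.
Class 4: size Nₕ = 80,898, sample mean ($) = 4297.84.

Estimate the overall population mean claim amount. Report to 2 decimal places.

N = 93390 + 74951 + 86824 + 80898 = 336063.
Overall mean = Σ (Nₕ/N)·x̄ₕ — weight by population share, not a simple average.
Σ Nₕx̄ₕ = 93390·2847.29 + 74951·5045.88 + 86824·8628.23 + 80898·4297.84 = 265908413.1 + 378193751.88 + 749137441.52 + 347686660.32 = 1740926266.82.
Divide by N: 1740926266.82 / 336063 = 5180.3569... → 5180.36.

5180.36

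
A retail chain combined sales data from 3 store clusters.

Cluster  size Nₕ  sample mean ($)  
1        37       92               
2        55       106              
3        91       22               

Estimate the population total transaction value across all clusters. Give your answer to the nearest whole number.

Population total = Σ Nₕ·x̄ₕ (each stratum's size times its mean).
37·92 + 55·106 + 91·22 = 3404 + 5830 + 2002 = 11236.

11236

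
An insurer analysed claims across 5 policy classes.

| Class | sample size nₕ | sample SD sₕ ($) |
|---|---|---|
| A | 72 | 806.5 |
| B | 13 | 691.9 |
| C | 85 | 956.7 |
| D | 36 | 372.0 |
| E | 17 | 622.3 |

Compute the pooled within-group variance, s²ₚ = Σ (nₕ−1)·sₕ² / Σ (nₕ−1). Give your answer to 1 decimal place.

A: (72−1)·806.5² = 71·650442.25 = 46181399.75
B: (13−1)·691.9² = 12·478725.61 = 5744707.32
C: (85−1)·956.7² = 84·915274.89 = 76883090.76
D: (36−1)·372.0² = 35·138384 = 4843440
E: (17−1)·622.3² = 16·387257.29 = 6196116.64
Numerator = 139848754.47; denominator = Σ(nₕ−1) = 218.
s²ₚ = 139848754.47/218 = 641508.048... → 641508.0.

641508.0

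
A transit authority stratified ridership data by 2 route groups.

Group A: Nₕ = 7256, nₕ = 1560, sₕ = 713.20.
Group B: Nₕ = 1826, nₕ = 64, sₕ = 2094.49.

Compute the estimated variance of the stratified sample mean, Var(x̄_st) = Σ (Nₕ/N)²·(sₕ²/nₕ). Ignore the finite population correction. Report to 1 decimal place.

2979.0

N = 9082; Wₕ = Nₕ/N.
group A: (7256/9082)²·713.20²/1560 = 208.1276
group B: (1826/9082)²·2094.49²/64 = 2770.8637
Sum = 2978.9913 → 2979.0.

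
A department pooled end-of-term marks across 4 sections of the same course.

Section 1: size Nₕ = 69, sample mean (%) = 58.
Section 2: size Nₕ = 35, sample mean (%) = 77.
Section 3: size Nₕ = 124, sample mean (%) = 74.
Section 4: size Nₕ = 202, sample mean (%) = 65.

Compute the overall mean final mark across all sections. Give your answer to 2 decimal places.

N = 69 + 35 + 124 + 202 = 430.
The stratified mean weights each stratum mean by its population share Nₕ/N.
Σ Nₕx̄ₕ = 69·58 + 35·77 + 124·74 + 202·65 = 4002 + 2695 + 9176 + 13130 = 29003.
Divide by N: 29003 / 430 = 67.4488... → 67.45.

67.45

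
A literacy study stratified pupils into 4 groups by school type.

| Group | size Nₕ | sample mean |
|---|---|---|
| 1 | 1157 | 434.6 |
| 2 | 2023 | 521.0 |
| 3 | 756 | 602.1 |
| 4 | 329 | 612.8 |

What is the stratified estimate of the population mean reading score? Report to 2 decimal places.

519.02

N = 4265; weights Wₕ = Nₕ/N = (0.2713, 0.4743, 0.1773, 0.0771).
x̄_st = Σ Wₕ·x̄ₕ = 0.2713·434.6 + 0.4743·521.0 + 0.1773·602.1 + 0.0771·612.8 ≈ 519.0185...
→ 519.02.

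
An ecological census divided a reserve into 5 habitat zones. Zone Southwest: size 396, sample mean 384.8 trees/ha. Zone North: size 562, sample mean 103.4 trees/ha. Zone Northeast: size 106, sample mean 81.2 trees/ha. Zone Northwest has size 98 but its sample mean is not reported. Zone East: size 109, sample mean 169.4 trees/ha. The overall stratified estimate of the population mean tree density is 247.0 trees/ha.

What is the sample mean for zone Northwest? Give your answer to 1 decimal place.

N = 396 + 562 + 106 + 98 + 109 = 1271.
Overall total = μ·N = 247.0·1271 = 313937.
Subtract the known strata: 396·384.8 + 562·103.4 + 106·81.2 + 109·169.4 = 237563.4.
Remaining total for zone Northwest: 313937 − 237563.4 = 76373.6.
Divide by its size: 76373.6 / 98 = 779.322... → 779.3.

779.3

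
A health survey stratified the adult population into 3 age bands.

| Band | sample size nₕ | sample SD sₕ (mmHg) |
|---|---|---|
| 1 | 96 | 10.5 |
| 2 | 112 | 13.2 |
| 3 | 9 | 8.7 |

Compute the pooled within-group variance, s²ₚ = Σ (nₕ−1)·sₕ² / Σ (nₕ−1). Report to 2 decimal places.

142.15

Degrees of freedom: 95 + 111 + 8 = 214.
Σ(nₕ−1)sₕ² = 95·110.25 + 111·174.24 + 8·75.69 = 30419.91.
s²ₚ = 30419.91 / 214 = 142.1491... → 142.15.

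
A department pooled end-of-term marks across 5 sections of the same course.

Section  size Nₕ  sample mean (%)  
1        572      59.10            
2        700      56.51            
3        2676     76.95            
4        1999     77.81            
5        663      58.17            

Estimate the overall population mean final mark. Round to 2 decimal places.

71.62

x̄_st = (Σ Nₕx̄ₕ) / (Σ Nₕ) = (572·59.10 + 700·56.51 + 2676·76.95 + 1999·77.81 + 663·58.17) / 6610
= 473389.3 / 6610 = 71.6171... → 71.62.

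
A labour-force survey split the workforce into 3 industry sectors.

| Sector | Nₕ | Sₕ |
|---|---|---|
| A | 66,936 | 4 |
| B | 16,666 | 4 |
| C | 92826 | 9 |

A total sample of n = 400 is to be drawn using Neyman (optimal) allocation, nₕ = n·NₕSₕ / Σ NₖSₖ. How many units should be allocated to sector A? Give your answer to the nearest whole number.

A: NₕSₕ = 66936·4 = 267744
B: NₕSₕ = 16666·4 = 66664
C: NₕSₕ = 92826·9 = 835434
Σ NₕSₕ = 1169842.
n_A = 400·267744/1169842 = 91.549... → 92.

92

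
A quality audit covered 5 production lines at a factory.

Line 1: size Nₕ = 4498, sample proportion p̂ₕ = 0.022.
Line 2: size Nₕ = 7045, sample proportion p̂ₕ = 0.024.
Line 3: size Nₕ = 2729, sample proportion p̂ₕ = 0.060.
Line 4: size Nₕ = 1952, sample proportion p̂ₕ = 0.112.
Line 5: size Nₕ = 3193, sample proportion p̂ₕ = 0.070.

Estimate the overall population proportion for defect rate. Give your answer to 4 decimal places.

0.0450

Wₕ = Nₕ/N with N = 19417: 0.2317, 0.3628, 0.1405, 0.1005, 0.1644.
p̂_st = 0.2317·0.022 + 0.3628·0.024 + 0.1405·0.060 + 0.1005·0.112 + 0.1644·0.070 ≈ 0.045007... → 0.0450.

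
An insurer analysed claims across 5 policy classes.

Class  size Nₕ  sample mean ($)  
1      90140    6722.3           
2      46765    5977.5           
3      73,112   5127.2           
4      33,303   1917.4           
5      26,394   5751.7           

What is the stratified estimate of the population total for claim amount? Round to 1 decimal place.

1476011297.9

1: 90140·6722.3 = 605948122
2: 46765·5977.5 = 279537787.5
3: 73112·5127.2 = 374859846.4
4: 33303·1917.4 = 63855172.2
5: 26394·5751.7 = 151810369.8
τ̂ = Σ Nₕx̄ₕ = 1476011297.9.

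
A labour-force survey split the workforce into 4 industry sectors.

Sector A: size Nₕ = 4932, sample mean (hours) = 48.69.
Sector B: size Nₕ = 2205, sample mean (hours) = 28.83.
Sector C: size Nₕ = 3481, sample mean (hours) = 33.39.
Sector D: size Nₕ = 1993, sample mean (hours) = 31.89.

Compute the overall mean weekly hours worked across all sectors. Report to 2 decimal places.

38.34

x̄_st = (Σ Nₕx̄ₕ) / (Σ Nₕ) = (4932·48.69 + 2205·28.83 + 3481·33.39 + 1993·31.89) / 12611
= 483496.59 / 12611 = 38.3393... → 38.34.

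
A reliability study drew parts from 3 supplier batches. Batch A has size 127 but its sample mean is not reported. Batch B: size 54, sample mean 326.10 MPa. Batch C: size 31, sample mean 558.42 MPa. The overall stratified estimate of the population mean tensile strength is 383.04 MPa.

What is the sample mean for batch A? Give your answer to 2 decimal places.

364.44

N = 127 + 54 + 31 = 212.
Overall total = μ·N = 383.04·212 = 81204.48.
Subtract the known strata: 54·326.10 + 31·558.42 = 34920.42.
Remaining total for batch A: 81204.48 − 34920.42 = 46284.06.
Divide by its size: 46284.06 / 127 = 364.4414... → 364.44.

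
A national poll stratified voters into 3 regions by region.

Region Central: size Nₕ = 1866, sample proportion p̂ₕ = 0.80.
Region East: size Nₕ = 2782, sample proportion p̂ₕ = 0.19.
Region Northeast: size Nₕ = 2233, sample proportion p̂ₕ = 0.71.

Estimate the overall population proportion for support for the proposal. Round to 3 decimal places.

Wₕ = Nₕ/N with N = 6881: 0.2712, 0.4043, 0.3245.
p̂_st = 0.2712·0.80 + 0.4043·0.19 + 0.3245·0.71 ≈ 0.52417... → 0.524.

0.524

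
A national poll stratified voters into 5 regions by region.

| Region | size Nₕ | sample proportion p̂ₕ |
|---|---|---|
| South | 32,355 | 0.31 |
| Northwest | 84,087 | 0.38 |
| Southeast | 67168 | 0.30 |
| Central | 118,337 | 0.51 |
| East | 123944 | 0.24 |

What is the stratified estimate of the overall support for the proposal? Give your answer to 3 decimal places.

0.357

N = 32355 + 84087 + 67168 + 118337 + 123944 = 425891.
Overall proportion = Σ (Nₕ/N)·p̂ₕ.
Σ Nₕp̂ₕ = 10030.05 + 31953.06 + 20150.4 + 60351.87 + 29746.56 = 152231.94.
152231.94 / 425891 = 0.35744... → 0.357.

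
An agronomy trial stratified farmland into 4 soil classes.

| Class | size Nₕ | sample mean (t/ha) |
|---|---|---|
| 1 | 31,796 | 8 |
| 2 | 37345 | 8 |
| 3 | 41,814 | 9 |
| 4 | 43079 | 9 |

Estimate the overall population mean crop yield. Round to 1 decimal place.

N = 31796 + 37345 + 41814 + 43079 = 154034.
The stratified mean weights each stratum mean by its population share Nₕ/N.
Σ Nₕx̄ₕ = 31796·8 + 37345·8 + 41814·9 + 43079·9 = 254368 + 298760 + 376326 + 387711 = 1317165.
Divide by N: 1317165 / 154034 = 8.551... → 8.6.

8.6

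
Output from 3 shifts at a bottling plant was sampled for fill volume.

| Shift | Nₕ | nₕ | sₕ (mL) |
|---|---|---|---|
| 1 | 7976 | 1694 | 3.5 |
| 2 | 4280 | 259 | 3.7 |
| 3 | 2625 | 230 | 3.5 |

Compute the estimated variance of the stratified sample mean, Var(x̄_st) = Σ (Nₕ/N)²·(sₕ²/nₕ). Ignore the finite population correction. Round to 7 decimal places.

N = 14881; Wₕ = Nₕ/N.
shift 1: (7976/14881)²·3.5²/1694 = 0.0020774412
shift 2: (4280/14881)²·3.7²/259 = 0.0043724715
shift 3: (2625/14881)²·3.5²/230 = 0.0016573057
Sum = 0.0081072185 → 0.0081072.

0.0081072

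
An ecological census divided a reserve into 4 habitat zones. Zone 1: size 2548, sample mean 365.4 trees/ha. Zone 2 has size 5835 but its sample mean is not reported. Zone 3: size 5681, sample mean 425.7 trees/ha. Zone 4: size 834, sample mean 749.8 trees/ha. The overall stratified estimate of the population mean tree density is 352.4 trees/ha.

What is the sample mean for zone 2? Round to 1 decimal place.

218.6

Σ Nₕx̄ₕ = N·μ, so 5835·x̄_2 = 14898·352.4 − (2548·365.4 + 5681·425.7 + 834·749.8).
= 5250055.2 − 3974774.1 = 1275281.1.
x̄_2 = 1275281.1 / 5835 = 218.557... → 218.6.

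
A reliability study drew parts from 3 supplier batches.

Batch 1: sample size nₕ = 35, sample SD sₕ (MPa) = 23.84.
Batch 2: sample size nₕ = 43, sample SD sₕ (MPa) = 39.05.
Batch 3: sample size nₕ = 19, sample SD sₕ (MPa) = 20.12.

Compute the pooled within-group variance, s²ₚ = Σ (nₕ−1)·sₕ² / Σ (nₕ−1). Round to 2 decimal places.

964.43

Degrees of freedom: 34 + 42 + 18 = 94.
Σ(nₕ−1)sₕ² = 34·568.3456 + 42·1524.9025 + 18·404.8144 = 90656.3146.
s²ₚ = 90656.3146 / 94 = 964.4289... → 964.43.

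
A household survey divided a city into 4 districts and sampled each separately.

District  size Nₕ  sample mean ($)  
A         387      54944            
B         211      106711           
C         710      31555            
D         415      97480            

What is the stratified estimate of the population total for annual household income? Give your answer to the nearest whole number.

A: 387·54944 = 21263328
B: 211·106711 = 22516021
C: 710·31555 = 22404050
D: 415·97480 = 40454200
τ̂ = Σ Nₕx̄ₕ = 106637599.

106637599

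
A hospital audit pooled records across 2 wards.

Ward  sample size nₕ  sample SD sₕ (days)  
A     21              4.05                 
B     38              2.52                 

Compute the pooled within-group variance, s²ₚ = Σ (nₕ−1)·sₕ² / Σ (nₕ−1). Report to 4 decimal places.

A: (21−1)·4.05² = 20·16.4025 = 328.05
B: (38−1)·2.52² = 37·6.3504 = 234.9648
Numerator = 563.0148; denominator = Σ(nₕ−1) = 57.
s²ₚ = 563.0148/57 = 9.877453... → 9.8775.

9.8775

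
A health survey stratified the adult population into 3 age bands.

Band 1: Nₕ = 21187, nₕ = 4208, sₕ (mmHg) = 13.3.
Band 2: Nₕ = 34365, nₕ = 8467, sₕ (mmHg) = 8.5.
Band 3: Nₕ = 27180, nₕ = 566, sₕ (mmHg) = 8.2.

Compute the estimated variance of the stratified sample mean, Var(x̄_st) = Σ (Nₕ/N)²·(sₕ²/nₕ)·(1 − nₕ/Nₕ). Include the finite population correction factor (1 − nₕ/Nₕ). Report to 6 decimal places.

0.015874

N = 82732. Term for each stratum: Wₕ²sₕ²/nₕ·(1−nₕ/Nₕ).
Var(x̄_st) = 0.002209338 + 0.001109542 + 0.012555206 = 0.015874085 → 0.015874.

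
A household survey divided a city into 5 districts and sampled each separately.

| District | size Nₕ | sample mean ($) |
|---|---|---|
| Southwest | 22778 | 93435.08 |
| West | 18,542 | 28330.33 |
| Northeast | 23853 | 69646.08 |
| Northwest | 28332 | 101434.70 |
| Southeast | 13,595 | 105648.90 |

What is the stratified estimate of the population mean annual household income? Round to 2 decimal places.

N = 107100; weights Wₕ = Nₕ/N = (0.2127, 0.1731, 0.2227, 0.2645, 0.1269).
x̄_st = Σ Wₕ·x̄ₕ = 0.2127·93435.08 + 0.1731·28330.33 + 0.2227·69646.08 + 0.2645·101434.70 + 0.1269·105648.90 ≈ 80532.0065...
→ 80532.01.

80532.01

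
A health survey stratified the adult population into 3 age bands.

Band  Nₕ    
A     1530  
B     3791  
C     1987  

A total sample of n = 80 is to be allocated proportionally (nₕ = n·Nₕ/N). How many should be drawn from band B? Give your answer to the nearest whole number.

N = 1530 + 3791 + 1987 = 7308.
n_B = 80·3791/7308 = 41.500... → 41.

41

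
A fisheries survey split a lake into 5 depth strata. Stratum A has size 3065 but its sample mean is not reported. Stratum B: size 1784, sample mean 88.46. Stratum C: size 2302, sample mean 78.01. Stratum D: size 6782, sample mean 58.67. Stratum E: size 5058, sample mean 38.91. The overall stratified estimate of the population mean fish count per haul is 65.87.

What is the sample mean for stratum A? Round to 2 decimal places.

N = 3065 + 1784 + 2302 + 6782 + 5058 = 18991.
Overall total = μ·N = 65.87·18991 = 1250937.17.
Subtract the known strata: 1784·88.46 + 2302·78.01 + 6782·58.67 + 5058·38.91 = 932098.38.
Remaining total for stratum A: 1250937.17 − 932098.38 = 318838.79.
Divide by its size: 318838.79 / 3065 = 104.0257... → 104.03.

104.03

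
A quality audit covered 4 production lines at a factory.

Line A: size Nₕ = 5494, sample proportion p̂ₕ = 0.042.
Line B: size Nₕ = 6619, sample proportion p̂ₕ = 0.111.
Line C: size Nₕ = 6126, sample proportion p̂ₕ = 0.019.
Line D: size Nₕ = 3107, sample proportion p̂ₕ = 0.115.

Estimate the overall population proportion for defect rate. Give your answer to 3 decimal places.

0.067

N = 5494 + 6619 + 6126 + 3107 = 21346.
Overall proportion = Σ (Nₕ/N)·p̂ₕ.
Σ Nₕp̂ₕ = 230.748 + 734.709 + 116.394 + 357.305 = 1439.156.
1439.156 / 21346 = 0.06742... → 0.067.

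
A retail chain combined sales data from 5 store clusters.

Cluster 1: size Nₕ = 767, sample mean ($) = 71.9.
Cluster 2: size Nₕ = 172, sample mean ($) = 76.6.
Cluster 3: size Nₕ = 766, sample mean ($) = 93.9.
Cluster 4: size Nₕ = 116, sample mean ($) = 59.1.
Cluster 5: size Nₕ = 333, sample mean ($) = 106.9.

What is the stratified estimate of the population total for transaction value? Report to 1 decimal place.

Estimate total by summing Nₕ·x̄ₕ over strata.
767·71.9 + 172·76.6 + 766·93.9 + 116·59.1 + 333·106.9 = 55147.3 + 13175.2 + 71927.4 + 6855.6 + 35597.7 = 182703.2.

182703.2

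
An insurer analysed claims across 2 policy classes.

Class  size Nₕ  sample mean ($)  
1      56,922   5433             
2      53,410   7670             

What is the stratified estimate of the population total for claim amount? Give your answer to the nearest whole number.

718911926

1: 56922·5433 = 309257226
2: 53410·7670 = 409654700
τ̂ = Σ Nₕx̄ₕ = 718911926.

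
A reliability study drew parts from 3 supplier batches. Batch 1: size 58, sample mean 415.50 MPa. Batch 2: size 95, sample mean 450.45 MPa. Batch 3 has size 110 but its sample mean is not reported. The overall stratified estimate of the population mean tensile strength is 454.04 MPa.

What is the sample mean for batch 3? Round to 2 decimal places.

477.46

Σ Nₕx̄ₕ = N·μ, so 110·x̄_3 = 263·454.04 − (58·415.50 + 95·450.45).
= 119412.52 − 66891.75 = 52520.77.
x̄_3 = 52520.77 / 110 = 477.4615... → 477.46.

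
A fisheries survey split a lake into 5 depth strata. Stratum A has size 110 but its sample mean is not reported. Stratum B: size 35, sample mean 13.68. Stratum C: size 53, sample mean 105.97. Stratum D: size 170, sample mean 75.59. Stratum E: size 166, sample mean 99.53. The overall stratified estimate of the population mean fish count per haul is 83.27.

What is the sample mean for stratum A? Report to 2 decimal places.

Σ Nₕx̄ₕ = N·μ, so 110·x̄_A = 534·83.27 − (35·13.68 + 53·105.97 + 170·75.59 + 166·99.53).
= 44466.18 − 35467.49 = 8998.69.
x̄_A = 8998.69 / 110 = 81.8063... → 81.81.

81.81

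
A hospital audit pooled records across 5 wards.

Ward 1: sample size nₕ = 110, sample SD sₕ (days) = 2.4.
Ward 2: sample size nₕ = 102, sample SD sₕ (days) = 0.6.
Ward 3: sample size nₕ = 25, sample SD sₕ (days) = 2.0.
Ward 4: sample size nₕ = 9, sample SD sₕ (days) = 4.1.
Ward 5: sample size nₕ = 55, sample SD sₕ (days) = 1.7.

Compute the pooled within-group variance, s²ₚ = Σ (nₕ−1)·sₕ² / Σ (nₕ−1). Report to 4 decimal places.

Degrees of freedom: 109 + 101 + 24 + 8 + 54 = 296.
Σ(nₕ−1)sₕ² = 109·5.76 + 101·0.36 + 24·4 + 8·16.81 + 54·2.89 = 1050.74.
s²ₚ = 1050.74 / 296 = 3.549797... → 3.5498.

3.5498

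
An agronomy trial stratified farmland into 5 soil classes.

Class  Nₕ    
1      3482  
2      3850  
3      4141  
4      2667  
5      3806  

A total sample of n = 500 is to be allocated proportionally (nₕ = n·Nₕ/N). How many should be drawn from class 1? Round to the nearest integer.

97

N = 3482 + 3850 + 4141 + 2667 + 3806 = 17946.
n_1 = 500·3482/17946 = 97.013... → 97.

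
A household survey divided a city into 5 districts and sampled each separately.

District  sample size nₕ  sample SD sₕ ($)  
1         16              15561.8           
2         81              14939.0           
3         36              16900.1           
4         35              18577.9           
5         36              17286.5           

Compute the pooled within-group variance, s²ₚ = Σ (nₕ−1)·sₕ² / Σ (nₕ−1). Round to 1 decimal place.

269730767.2

1: (16−1)·15561.8² = 15·242169619.24 = 3632544288.6
2: (81−1)·14939.0² = 80·223173721 = 17853897680
3: (36−1)·16900.1² = 35·285613380.01 = 9996468300.35
4: (35−1)·18577.9² = 34·345138368.41 = 11734704525.94
5: (36−1)·17286.5² = 35·298823082.25 = 10458807878.75
Numerator = 53676422673.64; denominator = Σ(nₕ−1) = 199.
s²ₚ = 53676422673.64/199 = 269730767.204... → 269730767.2.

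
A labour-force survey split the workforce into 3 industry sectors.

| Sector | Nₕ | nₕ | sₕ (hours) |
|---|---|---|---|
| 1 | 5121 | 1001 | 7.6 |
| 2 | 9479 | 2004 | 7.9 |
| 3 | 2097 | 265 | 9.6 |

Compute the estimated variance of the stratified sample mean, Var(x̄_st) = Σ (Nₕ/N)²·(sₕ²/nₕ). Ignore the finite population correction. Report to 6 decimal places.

N = 16697. Term for each stratum: Wₕ²sₕ²/nₕ.
Var(x̄_st) = 0.005427824 + 0.010037016 + 0.005485504 = 0.020950344 → 0.020950.

0.020950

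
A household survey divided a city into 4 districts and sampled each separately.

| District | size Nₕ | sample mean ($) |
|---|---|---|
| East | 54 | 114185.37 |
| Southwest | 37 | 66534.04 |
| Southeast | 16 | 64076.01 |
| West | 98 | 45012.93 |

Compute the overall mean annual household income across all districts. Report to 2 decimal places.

N = 54 + 37 + 16 + 98 = 205.
Weight each subgroup mean by Nₕ/N and sum.
Σ Nₕx̄ₕ = 54·114185.37 + 37·66534.04 + 16·64076.01 + 98·45012.93 = 6166009.98 + 2461759.48 + 1025216.16 + 4411267.14 = 14064252.76.
Divide by N: 14064252.76 / 205 = 68606.1110... → 68606.11.

68606.11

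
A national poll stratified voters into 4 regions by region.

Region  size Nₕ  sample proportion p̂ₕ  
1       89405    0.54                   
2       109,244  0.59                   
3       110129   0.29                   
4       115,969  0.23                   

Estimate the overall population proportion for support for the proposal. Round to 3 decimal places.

0.403

N = 89405 + 109244 + 110129 + 115969 = 424747.
Overall proportion = Σ (Nₕ/N)·p̂ₕ.
Σ Nₕp̂ₕ = 48278.7 + 64453.96 + 31937.41 + 26672.87 = 171342.94.
171342.94 / 424747 = 0.40340... → 0.403.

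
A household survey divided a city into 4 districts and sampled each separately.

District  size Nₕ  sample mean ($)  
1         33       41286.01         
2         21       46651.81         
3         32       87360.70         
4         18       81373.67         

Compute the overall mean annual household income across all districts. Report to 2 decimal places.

N = 33 + 21 + 32 + 18 = 104.
Overall mean = Σ (Nₕ/N)·x̄ₕ — weight by population share, not a simple average.
Σ Nₕx̄ₕ = 33·41286.01 + 21·46651.81 + 32·87360.70 + 18·81373.67 = 1362438.33 + 979688.01 + 2795542.4 + 1464726.06 = 6602394.8.
Divide by N: 6602394.8 / 104 = 63484.5654... → 63484.57.

63484.57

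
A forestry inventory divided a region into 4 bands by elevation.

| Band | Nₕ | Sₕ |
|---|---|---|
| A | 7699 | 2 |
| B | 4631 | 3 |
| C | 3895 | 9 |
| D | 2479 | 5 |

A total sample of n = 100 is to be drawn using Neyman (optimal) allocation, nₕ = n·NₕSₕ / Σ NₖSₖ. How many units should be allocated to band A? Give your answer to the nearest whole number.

A: NₕSₕ = 7699·2 = 15398
B: NₕSₕ = 4631·3 = 13893
C: NₕSₕ = 3895·9 = 35055
D: NₕSₕ = 2479·5 = 12395
Σ NₕSₕ = 76741.
n_A = 100·15398/76741 = 20.065... → 20.

20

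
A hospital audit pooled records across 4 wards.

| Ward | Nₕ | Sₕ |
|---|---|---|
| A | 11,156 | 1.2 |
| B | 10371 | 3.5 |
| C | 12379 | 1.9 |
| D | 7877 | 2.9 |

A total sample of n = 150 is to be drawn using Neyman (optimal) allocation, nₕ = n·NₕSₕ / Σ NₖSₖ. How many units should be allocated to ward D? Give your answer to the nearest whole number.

36

A: NₕSₕ = 11156·1.2 = 13387.2
B: NₕSₕ = 10371·3.5 = 36298.5
C: NₕSₕ = 12379·1.9 = 23520.1
D: NₕSₕ = 7877·2.9 = 22843.3
Σ NₕSₕ = 96049.1.
n_D = 150·22843.3/96049.1 = 35.674... → 36.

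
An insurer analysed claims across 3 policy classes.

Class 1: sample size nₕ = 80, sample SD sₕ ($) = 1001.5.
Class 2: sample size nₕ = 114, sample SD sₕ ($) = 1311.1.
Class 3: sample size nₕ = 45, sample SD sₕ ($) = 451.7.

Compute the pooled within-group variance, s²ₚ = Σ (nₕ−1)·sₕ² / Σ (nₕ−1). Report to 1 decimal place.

1196863.3

1: (80−1)·1001.5² = 79·1003002.25 = 79237177.75
2: (114−1)·1311.1² = 113·1718983.21 = 194245102.73
3: (45−1)·451.7² = 44·204032.89 = 8977447.16
Numerator = 282459727.64; denominator = Σ(nₕ−1) = 236.
s²ₚ = 282459727.64/236 = 1196863.253... → 1196863.3.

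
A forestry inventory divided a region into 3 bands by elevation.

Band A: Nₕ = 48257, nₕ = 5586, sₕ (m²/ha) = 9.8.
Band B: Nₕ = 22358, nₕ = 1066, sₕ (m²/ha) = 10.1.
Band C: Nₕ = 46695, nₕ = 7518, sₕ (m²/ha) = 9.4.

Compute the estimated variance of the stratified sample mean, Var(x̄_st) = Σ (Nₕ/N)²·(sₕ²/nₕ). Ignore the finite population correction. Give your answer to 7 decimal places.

0.0082476

N = 117310. Term for each stratum: Wₕ²sₕ²/nₕ.
Var(x̄_st) = 0.0029093890 + 0.0034760129 + 0.0018621904 = 0.0082475922 → 0.0082476.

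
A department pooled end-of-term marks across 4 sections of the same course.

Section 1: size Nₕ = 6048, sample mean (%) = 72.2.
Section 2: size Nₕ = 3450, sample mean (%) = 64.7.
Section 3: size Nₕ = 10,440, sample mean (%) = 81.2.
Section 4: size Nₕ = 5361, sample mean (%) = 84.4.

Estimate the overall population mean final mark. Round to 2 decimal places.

77.48

N = 25299; weights Wₕ = Nₕ/N = (0.2391, 0.1364, 0.4127, 0.2119).
x̄_st = Σ Wₕ·x̄ₕ = 0.2391·72.2 + 0.1364·64.7 + 0.4127·81.2 + 0.2119·84.4 ≈ 77.4765...
→ 77.48.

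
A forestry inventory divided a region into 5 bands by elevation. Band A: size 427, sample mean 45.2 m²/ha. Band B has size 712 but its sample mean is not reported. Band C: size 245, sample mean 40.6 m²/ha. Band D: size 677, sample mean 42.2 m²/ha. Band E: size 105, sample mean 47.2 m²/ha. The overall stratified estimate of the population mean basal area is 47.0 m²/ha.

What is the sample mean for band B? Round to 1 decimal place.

54.8

N = 427 + 712 + 245 + 677 + 105 = 2166.
Overall total = μ·N = 47.0·2166 = 101802.
Subtract the known strata: 427·45.2 + 245·40.6 + 677·42.2 + 105·47.2 = 62772.8.
Remaining total for band B: 101802 − 62772.8 = 39029.2.
Divide by its size: 39029.2 / 712 = 54.816... → 54.8.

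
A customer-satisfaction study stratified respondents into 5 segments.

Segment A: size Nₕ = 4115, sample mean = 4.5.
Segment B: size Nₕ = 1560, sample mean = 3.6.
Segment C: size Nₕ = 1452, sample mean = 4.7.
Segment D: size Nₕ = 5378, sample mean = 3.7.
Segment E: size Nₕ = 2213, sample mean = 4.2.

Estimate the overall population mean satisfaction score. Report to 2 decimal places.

4.09

x̄_st = (Σ Nₕx̄ₕ) / (Σ Nₕ) = (4115·4.5 + 1560·3.6 + 1452·4.7 + 5378·3.7 + 2213·4.2) / 14718
= 60151.1 / 14718 = 4.0869... → 4.09.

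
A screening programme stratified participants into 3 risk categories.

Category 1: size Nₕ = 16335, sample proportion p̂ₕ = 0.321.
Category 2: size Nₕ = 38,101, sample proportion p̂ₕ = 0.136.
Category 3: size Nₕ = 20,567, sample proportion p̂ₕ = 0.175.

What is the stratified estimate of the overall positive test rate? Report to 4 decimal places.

0.1870

N = 16335 + 38101 + 20567 = 75003.
Overall proportion = Σ (Nₕ/N)·p̂ₕ.
Σ Nₕp̂ₕ = 5243.535 + 5181.736 + 3599.225 = 14024.496.
14024.496 / 75003 = 0.186986... → 0.1870.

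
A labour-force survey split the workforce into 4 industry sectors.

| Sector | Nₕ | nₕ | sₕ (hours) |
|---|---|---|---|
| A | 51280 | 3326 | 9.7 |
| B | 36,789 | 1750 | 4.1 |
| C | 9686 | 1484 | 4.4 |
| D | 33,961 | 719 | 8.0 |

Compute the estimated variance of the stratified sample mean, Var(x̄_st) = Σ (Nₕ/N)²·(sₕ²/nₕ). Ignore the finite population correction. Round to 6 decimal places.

N = 131716; Wₕ = Nₕ/N.
sector A: (51280/131716)²·9.7²/3326 = 0.004287856
sector B: (36789/131716)²·4.1²/1750 = 0.000749357
sector C: (9686/131716)²·4.4²/1484 = 0.000070548
sector D: (33961/131716)²·8.0²/719 = 0.005917455
Sum = 0.011025215 → 0.011025.

0.011025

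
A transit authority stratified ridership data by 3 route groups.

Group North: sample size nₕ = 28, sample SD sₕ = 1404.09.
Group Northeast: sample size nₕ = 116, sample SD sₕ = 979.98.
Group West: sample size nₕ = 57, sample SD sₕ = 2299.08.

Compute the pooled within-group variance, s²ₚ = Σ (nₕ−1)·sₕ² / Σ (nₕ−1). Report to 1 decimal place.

2321586.9

North: (28−1)·1404.09² = 27·1971468.7281 = 53229655.6587
Northeast: (116−1)·979.98² = 115·960360.8004 = 110441492.046
West: (57−1)·2299.08² = 56·5285768.8464 = 296003055.3984
Numerator = 459674203.1031; denominator = Σ(nₕ−1) = 198.
s²ₚ = 459674203.1031/198 = 2321586.884... → 2321586.9.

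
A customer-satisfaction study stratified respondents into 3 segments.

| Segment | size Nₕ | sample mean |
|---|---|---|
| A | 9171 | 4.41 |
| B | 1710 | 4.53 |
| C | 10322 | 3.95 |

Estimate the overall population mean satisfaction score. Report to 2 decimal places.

4.20

N = 21203; weights Wₕ = Nₕ/N = (0.4325, 0.0806, 0.4868).
x̄_st = Σ Wₕ·x̄ₕ = 0.4325·4.41 + 0.0806·4.53 + 0.4868·3.95 ≈ 4.1957...
→ 4.20.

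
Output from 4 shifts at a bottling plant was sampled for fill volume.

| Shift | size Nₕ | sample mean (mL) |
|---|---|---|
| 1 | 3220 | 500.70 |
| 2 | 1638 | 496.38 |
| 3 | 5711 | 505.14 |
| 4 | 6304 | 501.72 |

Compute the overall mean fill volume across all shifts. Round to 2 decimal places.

502.16

N = 16873; weights Wₕ = Nₕ/N = (0.1908, 0.0971, 0.3385, 0.3736).
x̄_st = Σ Wₕ·x̄ₕ = 0.1908·500.70 + 0.0971·496.38 + 0.3385·505.14 + 0.3736·501.72 ≈ 502.1645...
→ 502.16.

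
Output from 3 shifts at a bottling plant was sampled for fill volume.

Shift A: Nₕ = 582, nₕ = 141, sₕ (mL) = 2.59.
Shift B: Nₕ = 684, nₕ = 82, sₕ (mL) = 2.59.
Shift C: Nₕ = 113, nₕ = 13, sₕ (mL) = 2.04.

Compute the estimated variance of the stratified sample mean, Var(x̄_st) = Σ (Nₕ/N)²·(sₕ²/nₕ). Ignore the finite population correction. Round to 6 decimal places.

N = 1379; Wₕ = Nₕ/N.
shift A: (582/1379)²·2.59²/141 = 0.008474183
shift B: (684/1379)²·2.59²/82 = 0.020126550
shift C: (113/1379)²·2.04²/13 = 0.002149539
Sum = 0.030750273 → 0.030750.

0.030750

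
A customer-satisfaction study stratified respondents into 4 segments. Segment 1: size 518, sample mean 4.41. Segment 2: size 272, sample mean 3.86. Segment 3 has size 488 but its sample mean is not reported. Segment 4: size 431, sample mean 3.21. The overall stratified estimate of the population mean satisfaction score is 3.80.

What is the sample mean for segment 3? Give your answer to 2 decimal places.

N = 518 + 272 + 488 + 431 = 1709.
Overall total = μ·N = 3.80·1709 = 6494.2.
Subtract the known strata: 518·4.41 + 272·3.86 + 431·3.21 = 4717.81.
Remaining total for segment 3: 6494.2 − 4717.81 = 1776.39.
Divide by its size: 1776.39 / 488 = 3.6401... → 3.64.

3.64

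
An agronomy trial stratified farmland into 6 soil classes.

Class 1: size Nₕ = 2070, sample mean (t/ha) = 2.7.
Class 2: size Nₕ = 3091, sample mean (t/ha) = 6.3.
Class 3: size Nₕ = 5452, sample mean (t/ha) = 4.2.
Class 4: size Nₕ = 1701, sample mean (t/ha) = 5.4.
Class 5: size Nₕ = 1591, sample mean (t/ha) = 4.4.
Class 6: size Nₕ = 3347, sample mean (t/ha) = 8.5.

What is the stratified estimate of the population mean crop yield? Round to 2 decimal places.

5.37

N = 17252; weights Wₕ = Nₕ/N = (0.1200, 0.1792, 0.3160, 0.0986, 0.0922, 0.1940).
x̄_st = Σ Wₕ·x̄ₕ = 0.1200·2.7 + 0.1792·6.3 + 0.3160·4.2 + 0.0986·5.4 + 0.0922·4.4 + 0.1940·8.5 ≈ 5.3673...
→ 5.37.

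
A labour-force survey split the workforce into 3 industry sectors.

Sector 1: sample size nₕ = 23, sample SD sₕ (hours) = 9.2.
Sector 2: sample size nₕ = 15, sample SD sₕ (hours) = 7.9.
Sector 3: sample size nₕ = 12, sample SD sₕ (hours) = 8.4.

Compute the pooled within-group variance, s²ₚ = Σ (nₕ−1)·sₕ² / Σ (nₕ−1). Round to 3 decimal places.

Degrees of freedom: 22 + 14 + 11 = 47.
Σ(nₕ−1)sₕ² = 22·84.64 + 14·62.41 + 11·70.56 = 3511.98.
s²ₚ = 3511.98 / 47 = 74.72298... → 74.723.

74.723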